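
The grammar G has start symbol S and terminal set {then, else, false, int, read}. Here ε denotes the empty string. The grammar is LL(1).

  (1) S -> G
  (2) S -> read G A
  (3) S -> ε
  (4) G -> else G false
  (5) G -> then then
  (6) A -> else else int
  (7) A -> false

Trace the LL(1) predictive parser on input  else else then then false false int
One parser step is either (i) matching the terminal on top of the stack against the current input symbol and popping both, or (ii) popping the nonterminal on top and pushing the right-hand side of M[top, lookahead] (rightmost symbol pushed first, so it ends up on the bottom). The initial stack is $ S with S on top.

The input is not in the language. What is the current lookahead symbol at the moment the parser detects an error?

      Stack                    Input                                  Action
   1  $ S                      else else then then false false int $  expand S -> G
   2  $ G                      else else then then false false int $  expand G -> else G false
   3  $ false G else           else else then then false false int $  match else
   4  $ false G                else then then false false int $       expand G -> else G false
   5  $ false false G else     else then then false false int $       match else
   6  $ false false G          then then false false int $            expand G -> then then
   7  $ false false then then  then then false false int $            match then
   8  $ false false then       then false false int $                 match then
   9  $ false false            false false int $                      match false
  10  $ false                  false int $                            match false
  11  $                        int $                                  error: stack empty but input remains

int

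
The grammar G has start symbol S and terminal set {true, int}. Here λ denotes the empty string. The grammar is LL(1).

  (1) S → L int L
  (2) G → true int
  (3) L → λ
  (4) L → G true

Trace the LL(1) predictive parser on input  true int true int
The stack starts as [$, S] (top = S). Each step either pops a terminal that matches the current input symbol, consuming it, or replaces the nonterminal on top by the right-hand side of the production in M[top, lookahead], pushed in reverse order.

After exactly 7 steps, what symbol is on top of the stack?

L

step 1: stack=$ S  input=true int true int $  — expand S → L int L
step 2: stack=$ L int L  input=true int true int $  — expand L → G true
step 3: stack=$ L int true G  input=true int true int $  — expand G → true int
step 4: stack=$ L int true int true  input=true int true int $  — match true
step 5: stack=$ L int true int  input=int true int $  — match int
step 6: stack=$ L int true  input=true int $  — match true
step 7: stack=$ L int  input=int $  — match int
Stack after step 7: $ L (top = L).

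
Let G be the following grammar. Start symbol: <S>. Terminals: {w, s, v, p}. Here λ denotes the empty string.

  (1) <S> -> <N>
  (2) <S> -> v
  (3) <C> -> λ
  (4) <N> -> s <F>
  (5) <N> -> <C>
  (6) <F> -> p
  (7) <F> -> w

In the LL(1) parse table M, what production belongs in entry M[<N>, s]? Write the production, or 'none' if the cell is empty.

<N> -> s <F>

FIRST(<C>): from <C>->λ we get {λ}. So FIRST(<C>) = {λ}.
FIRST(<F>): from <F>->p we get {p}; from <F>->w we get {w}. So FIRST(<F>) = {p, w}.
FIRST(<N>): from <N>->s <F> we get {s}; from <N>-><C> we get {λ}. So FIRST(<N>) = {λ, s}.
FIRST(<S>): from <S>-><N> we get {λ, s}; from <S>->v we get {v}. So FIRST(<S>) = {λ, s, v}.
FOLLOW(<S>) includes $ since <S> is the start symbol.
FOLLOW(<S>): <S> appears on no right-hand side. Thus FOLLOW(<S>) = {$}.
FOLLOW(<N>): in <S>-><N>, the suffix after <N> is empty, so FOLLOW(<N>) ⊇ FOLLOW(<S>) = {$}. Thus FOLLOW(<N>) = {$}.
For <N> -> s <F>: FIRST(s <F>) = {s}, so it goes in M[<N>, t] for t ∈ {s}.
For <N> -> <C>: FIRST(<C>) = {λ}, so it goes in M[<N>, t] for t ∈ {}; since λ ∈ FIRST, also for every t ∈ FOLLOW(<N>) = {$}.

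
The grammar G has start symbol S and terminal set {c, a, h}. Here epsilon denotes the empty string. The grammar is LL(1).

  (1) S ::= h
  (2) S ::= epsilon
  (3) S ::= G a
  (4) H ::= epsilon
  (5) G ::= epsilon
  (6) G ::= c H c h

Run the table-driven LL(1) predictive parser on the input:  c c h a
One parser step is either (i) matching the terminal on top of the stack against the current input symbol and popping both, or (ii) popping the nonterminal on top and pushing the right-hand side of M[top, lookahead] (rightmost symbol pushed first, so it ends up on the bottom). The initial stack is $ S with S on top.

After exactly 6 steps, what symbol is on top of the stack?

     Stack        Input      Action
  1  $ S          c c h a $  expand S ::= G a
  2  $ a G        c c h a $  expand G ::= c H c h
  3  $ a h c H c  c c h a $  match c
  4  $ a h c H    c h a $    expand H ::= epsilon
  5  $ a h c      c h a $    match c
  6  $ a h        h a $      match h
Stack after step 6: $ a (top = a).

a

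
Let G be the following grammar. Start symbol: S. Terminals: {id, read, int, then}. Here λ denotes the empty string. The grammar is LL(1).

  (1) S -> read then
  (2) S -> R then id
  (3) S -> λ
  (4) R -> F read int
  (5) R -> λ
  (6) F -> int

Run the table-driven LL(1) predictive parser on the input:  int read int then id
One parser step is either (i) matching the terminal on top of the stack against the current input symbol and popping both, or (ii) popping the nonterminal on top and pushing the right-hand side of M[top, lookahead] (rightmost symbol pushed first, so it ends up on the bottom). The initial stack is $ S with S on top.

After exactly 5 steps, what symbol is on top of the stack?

int

     Stack                   Input                   Action
  1  $ S                     int read int then id $  expand S -> R then id
  2  $ id then R             int read int then id $  expand R -> F read int
  3  $ id then int read F    int read int then id $  expand F -> int
  4  $ id then int read int  int read int then id $  match int
  5  $ id then int read      read int then id $      match read
Stack after step 5: $ id then int (top = int).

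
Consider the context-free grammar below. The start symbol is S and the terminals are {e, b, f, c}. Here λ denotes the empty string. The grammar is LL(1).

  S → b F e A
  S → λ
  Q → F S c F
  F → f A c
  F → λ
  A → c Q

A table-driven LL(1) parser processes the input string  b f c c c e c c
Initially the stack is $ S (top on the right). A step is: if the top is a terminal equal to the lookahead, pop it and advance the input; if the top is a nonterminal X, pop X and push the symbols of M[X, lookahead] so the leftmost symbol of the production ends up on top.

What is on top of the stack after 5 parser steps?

c

step 1: stack=$ S  input=b f c c c e c c $  — expand S → b F e A
step 2: stack=$ A e F b  input=b f c c c e c c $  — match b
step 3: stack=$ A e F  input=f c c c e c c $  — expand F → f A c
step 4: stack=$ A e c A f  input=f c c c e c c $  — match f
step 5: stack=$ A e c A  input=c c c e c c $  — expand A → c Q
Stack after step 5: $ A e c Q c (top = c).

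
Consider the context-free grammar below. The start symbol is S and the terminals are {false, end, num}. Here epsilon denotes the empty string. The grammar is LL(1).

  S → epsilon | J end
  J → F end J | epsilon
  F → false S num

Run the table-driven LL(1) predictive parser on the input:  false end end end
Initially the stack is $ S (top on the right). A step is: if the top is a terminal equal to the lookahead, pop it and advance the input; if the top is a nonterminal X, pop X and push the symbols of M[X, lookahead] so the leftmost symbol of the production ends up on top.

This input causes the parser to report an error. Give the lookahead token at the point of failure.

step 1: stack=$ S  input=false end end end $  — expand S → J end
step 2: stack=$ end J  input=false end end end $  — expand J → F end J
step 3: stack=$ end J end F  input=false end end end $  — expand F → false S num
step 4: stack=$ end J end num S false  input=false end end end $  — match false
step 5: stack=$ end J end num S  input=end end end $  — expand S → J end
step 6: stack=$ end J end num end J  input=end end end $  — expand J → epsilon
step 7: stack=$ end J end num end  input=end end end $  — match end
step 8: stack=$ end J end num  input=end end $  — error: top is terminal num but lookahead is end

end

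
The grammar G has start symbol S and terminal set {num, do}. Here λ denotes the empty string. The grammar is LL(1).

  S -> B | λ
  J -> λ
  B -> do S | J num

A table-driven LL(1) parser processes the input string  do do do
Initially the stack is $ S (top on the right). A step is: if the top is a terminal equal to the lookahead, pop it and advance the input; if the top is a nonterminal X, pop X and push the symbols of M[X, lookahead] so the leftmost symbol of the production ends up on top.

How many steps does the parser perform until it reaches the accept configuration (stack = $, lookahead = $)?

10

step 1: stack=$ S  input=do do do $  — expand S -> B
step 2: stack=$ B  input=do do do $  — expand B -> do S
step 3: stack=$ S do  input=do do do $  — match do
step 4: stack=$ S  input=do do $  — expand S -> B
step 5: stack=$ B  input=do do $  — expand B -> do S
step 6: stack=$ S do  input=do do $  — match do
step 7: stack=$ S  input=do $  — expand S -> B
step 8: stack=$ B  input=do $  — expand B -> do S
step 9: stack=$ S do  input=do $  — match do
step 10: stack=$ S  input=$  — expand S -> λ
Accept reached after 10 steps.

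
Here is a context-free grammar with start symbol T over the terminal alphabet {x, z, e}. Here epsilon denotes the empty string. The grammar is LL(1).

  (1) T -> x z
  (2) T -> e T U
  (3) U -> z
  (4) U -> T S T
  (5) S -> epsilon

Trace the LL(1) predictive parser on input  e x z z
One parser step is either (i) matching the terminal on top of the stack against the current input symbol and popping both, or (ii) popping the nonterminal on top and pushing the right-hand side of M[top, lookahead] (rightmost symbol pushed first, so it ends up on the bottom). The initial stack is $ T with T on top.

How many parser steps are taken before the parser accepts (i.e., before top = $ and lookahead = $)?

7

     Stack    Input      Action
  1  $ T      e x z z $  expand T -> e T U
  2  $ U T e  e x z z $  match e
  3  $ U T    x z z $    expand T -> x z
  4  $ U z x  x z z $    match x
  5  $ U z    z z $      match z
  6  $ U      z $        expand U -> z
  7  $ z      z $        match z
Accept reached after 7 steps.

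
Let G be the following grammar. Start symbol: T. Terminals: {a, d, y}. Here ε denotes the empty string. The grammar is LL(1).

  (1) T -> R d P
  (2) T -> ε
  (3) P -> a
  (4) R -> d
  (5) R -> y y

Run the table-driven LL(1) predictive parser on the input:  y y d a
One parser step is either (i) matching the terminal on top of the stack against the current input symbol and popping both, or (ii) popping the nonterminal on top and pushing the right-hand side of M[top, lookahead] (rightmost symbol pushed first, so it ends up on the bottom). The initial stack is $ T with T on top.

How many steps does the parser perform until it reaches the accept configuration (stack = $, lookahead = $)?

7

     Stack      Input      Action
  1  $ T        y y d a $  expand T -> R d P
  2  $ P d R    y y d a $  expand R -> y y
  3  $ P d y y  y y d a $  match y
  4  $ P d y    y d a $    match y
  5  $ P d      d a $      match d
  6  $ P        a $        expand P -> a
  7  $ a        a $        match a
Accept reached after 7 steps.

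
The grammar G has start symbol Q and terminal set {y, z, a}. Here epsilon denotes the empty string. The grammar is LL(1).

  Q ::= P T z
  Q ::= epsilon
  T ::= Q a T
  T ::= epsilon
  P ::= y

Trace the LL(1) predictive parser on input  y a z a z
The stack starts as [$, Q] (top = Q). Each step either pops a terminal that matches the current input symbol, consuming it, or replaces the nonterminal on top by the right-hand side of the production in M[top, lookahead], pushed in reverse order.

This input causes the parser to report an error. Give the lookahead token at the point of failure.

step 1: stack=$ Q  input=y a z a z $  — expand Q ::= P T z
step 2: stack=$ z T P  input=y a z a z $  — expand P ::= y
step 3: stack=$ z T y  input=y a z a z $  — match y
step 4: stack=$ z T  input=a z a z $  — expand T ::= Q a T
step 5: stack=$ z T a Q  input=a z a z $  — expand Q ::= epsilon
step 6: stack=$ z T a  input=a z a z $  — match a
step 7: stack=$ z T  input=z a z $  — expand T ::= epsilon
step 8: stack=$ z  input=z a z $  — match z
step 9: stack=$  input=a z $  — error: stack empty but input remains

a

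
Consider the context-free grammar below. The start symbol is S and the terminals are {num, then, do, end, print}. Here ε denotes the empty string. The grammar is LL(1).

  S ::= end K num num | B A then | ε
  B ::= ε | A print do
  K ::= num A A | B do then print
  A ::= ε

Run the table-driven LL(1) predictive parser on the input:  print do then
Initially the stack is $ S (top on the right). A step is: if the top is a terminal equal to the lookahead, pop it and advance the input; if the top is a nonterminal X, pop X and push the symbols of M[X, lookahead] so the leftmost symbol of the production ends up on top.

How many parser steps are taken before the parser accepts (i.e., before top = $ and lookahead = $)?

     Stack                Input            Action
  1  $ S                  print do then $  expand S ::= B A then
  2  $ then A B           print do then $  expand B ::= A print do
  3  $ then A do print A  print do then $  expand A ::= ε
  4  $ then A do print    print do then $  match print
  5  $ then A do          do then $        match do
  6  $ then A             then $           expand A ::= ε
  7  $ then               then $           match then
Accept reached after 7 steps.

7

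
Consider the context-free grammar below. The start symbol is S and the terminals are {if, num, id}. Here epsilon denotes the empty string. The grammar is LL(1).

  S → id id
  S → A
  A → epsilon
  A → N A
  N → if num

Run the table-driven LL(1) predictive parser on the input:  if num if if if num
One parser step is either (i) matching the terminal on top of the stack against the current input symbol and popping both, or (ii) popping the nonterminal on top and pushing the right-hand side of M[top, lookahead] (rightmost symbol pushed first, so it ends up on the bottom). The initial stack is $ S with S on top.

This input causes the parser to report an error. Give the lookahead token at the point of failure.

if

step 1: stack=$ S  input=if num if if if num $  — expand S → A
step 2: stack=$ A  input=if num if if if num $  — expand A → N A
step 3: stack=$ A N  input=if num if if if num $  — expand N → if num
step 4: stack=$ A num if  input=if num if if if num $  — match if
step 5: stack=$ A num  input=num if if if num $  — match num
step 6: stack=$ A  input=if if if num $  — expand A → N A
step 7: stack=$ A N  input=if if if num $  — expand N → if num
step 8: stack=$ A num if  input=if if if num $  — match if
step 9: stack=$ A num  input=if if num $  — error: top is terminal num but lookahead is if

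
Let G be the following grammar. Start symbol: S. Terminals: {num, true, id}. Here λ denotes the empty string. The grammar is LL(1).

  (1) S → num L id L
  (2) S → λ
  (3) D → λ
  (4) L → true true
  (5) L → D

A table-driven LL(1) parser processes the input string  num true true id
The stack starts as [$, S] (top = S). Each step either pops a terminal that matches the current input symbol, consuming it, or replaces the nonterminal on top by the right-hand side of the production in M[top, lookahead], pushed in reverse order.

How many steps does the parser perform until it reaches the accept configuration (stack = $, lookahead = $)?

8

     Stack             Input               Action
  1  $ S               num true true id $  expand S → num L id L
  2  $ L id L num      num true true id $  match num
  3  $ L id L          true true id $      expand L → true true
  4  $ L id true true  true true id $      match true
  5  $ L id true       true id $           match true
  6  $ L id            id $                match id
  7  $ L               $                   expand L → D
  8  $ D               $                   expand D → λ
Accept reached after 8 steps.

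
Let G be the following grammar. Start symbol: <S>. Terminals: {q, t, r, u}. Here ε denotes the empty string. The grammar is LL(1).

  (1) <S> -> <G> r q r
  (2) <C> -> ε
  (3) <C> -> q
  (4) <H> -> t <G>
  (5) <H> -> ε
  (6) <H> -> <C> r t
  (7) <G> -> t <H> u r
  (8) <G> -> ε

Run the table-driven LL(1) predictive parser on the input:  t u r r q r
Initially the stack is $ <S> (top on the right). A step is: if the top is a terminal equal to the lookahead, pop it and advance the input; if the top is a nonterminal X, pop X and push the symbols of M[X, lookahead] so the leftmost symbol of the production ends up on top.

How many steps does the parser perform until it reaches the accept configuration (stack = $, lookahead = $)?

     Stack              Input          Action
  1  $ <S>              t u r r q r $  expand <S> -> <G> r q r
  2  $ r q r <G>        t u r r q r $  expand <G> -> t <H> u r
  3  $ r q r r u <H> t  t u r r q r $  match t
  4  $ r q r r u <H>    u r r q r $    expand <H> -> ε
  5  $ r q r r u        u r r q r $    match u
  6  $ r q r r          r r q r $      match r
  7  $ r q r            r q r $        match r
  8  $ r q              q r $          match q
  9  $ r                r $            match r
Accept reached after 9 steps.

9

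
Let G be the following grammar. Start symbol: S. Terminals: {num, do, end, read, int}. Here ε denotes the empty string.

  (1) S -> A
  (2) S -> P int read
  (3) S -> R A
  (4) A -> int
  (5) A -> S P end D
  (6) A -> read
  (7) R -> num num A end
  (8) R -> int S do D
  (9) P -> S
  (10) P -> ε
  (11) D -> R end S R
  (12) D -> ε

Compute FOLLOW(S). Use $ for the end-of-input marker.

{$, do, end, int, num, read}

FIRST(R) = {int, num}
FIRST(D) = {ε, int, num}  (via R end S R)
FIRST(S) = {int, num, read}  (via A, P int read, R A)
FIRST(A) = {int, num, read}  (via S P end D)
FIRST(P) = {ε, int, num, read}  (via S)
FOLLOW(S) includes $ since S is the start symbol.
FOLLOW(P): in S->P int read, P is followed by int read with FIRST {int}; in A->S P end D, P is followed by end D with FIRST {end}. Thus FOLLOW(P) = {end, int}.
FOLLOW(S): in A->S P end D, S is followed by P end D with FIRST {end, int, num, read}; in R->int S do D, S is followed by do D with FIRST {do}; in P->S, the suffix after S is empty, so FOLLOW(S) ⊇ FOLLOW(P) = {end, int}; in D->R end S R, S is followed by R with FIRST {int, num}. Thus FOLLOW(S) = {$, do, end, int, num, read}.
FOLLOW(A): in S->A, the suffix after A is empty, so FOLLOW(A) ⊇ FOLLOW(S) = {$, do, end, int, num, read}; in S->R A, the suffix after A is empty, so FOLLOW(A) ⊇ FOLLOW(S) = {$, do, end, int, num, read}; in R->num num A end, A is followed by end with FIRST {end}. Thus FOLLOW(A) = {$, do, end, int, num, read}.
FOLLOW(R): in S->R A, R is followed by A with FIRST {int, num, read}; in D->R end S R (occurrence 1), R is followed by end S R with FIRST {end}; in D->R end S R (occurrence 2), the suffix after R is empty, so FOLLOW(R) ⊇ FOLLOW(D) = {$, do, end, int, num, read}. Thus FOLLOW(R) = {$, do, end, int, num, read}.
FOLLOW(D): in A->S P end D, the suffix after D is empty, so FOLLOW(D) ⊇ FOLLOW(A) = {$, do, end, int, num, read}; in R->int S do D, the suffix after D is empty, so FOLLOW(D) ⊇ FOLLOW(R) = {$, do, end, int, num, read}. Thus FOLLOW(D) = {$, do, end, int, num, read}.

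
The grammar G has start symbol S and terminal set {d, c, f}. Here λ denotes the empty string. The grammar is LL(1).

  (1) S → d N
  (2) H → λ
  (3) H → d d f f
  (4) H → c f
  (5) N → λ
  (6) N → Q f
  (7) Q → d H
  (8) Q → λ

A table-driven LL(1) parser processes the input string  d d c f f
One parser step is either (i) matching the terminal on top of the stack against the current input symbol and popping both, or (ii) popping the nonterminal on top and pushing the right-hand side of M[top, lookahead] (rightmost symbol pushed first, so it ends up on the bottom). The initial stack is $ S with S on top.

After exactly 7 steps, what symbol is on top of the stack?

f

     Stack    Input        Action
  1  $ S      d d c f f $  expand S → d N
  2  $ N d    d d c f f $  match d
  3  $ N      d c f f $    expand N → Q f
  4  $ f Q    d c f f $    expand Q → d H
  5  $ f H d  d c f f $    match d
  6  $ f H    c f f $      expand H → c f
  7  $ f f c  c f f $      match c
Stack after step 7: $ f f (top = f).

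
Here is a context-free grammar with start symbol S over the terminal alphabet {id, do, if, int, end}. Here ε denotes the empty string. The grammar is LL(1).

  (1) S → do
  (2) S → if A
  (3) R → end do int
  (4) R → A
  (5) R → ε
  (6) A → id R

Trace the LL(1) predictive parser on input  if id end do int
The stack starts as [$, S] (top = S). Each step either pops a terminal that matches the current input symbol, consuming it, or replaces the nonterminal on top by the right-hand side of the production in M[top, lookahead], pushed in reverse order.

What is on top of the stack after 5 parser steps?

end

step 1: stack=$ S  input=if id end do int $  — expand S → if A
step 2: stack=$ A if  input=if id end do int $  — match if
step 3: stack=$ A  input=id end do int $  — expand A → id R
step 4: stack=$ R id  input=id end do int $  — match id
step 5: stack=$ R  input=end do int $  — expand R → end do int
Stack after step 5: $ int do end (top = end).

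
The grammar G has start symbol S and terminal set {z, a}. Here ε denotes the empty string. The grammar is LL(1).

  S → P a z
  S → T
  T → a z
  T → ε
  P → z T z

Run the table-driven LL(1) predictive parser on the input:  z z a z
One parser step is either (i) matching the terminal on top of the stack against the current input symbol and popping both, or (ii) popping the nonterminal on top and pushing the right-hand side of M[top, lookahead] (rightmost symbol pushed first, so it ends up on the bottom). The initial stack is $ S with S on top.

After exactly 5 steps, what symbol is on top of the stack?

a

     Stack        Input      Action
  1  $ S          z z a z $  expand S → P a z
  2  $ z a P      z z a z $  expand P → z T z
  3  $ z a z T z  z z a z $  match z
  4  $ z a z T    z a z $    expand T → ε
  5  $ z a z      z a z $    match z
Stack after step 5: $ z a (top = a).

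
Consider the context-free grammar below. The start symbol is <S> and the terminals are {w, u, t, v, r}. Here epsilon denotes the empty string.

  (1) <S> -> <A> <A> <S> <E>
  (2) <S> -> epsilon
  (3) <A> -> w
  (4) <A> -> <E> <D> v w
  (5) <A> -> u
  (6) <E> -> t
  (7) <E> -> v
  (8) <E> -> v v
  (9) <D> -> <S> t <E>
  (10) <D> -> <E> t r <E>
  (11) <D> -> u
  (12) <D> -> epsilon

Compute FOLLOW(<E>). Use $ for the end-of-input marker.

{$, t, u, v, w}

FIRST(<E>): from <E>->t we get {t}; from <E>->v we get {v}; from <E>->v v we get {v}. So FIRST(<E>) = {t, v}.
FIRST(<A>): from <A>->w we get {w}; from <A>-><E> <D> v w we get {t, v}; from <A>->u we get {u}. So FIRST(<A>) = {t, u, v, w}.
FIRST(<S>): from <S>-><A> <A> <S> <E> we get {t, u, v, w}; from <S>->epsilon we get {epsilon}. So FIRST(<S>) = {epsilon, t, u, v, w}.
FIRST(<D>): from <D>-><S> t <E> we get {t, u, v, w}; from <D>-><E> t r <E> we get {t, v}; from <D>->u we get {u}; from <D>->epsilon we get {epsilon}. So FIRST(<D>) = {epsilon, t, u, v, w}.
FOLLOW(<S>) includes $ since <S> is the start symbol.
FOLLOW(<S>): in <S>-><A> <A> <S> <E>, <S> is followed by <E> with FIRST {t, v}; in <D>-><S> t <E>, <S> is followed by t <E> with FIRST {t}. Thus FOLLOW(<S>) = {$, t, v}.
FOLLOW(<A>): in <S>-><A> <A> <S> <E> (occurrence 1), <A> is followed by <A> <S> <E> with FIRST {t, u, v, w}; in <S>-><A> <A> <S> <E> (occurrence 2), <A> is followed by <S> <E> with FIRST {t, u, v, w}. Thus FOLLOW(<A>) = {t, u, v, w}.
FOLLOW(<D>): in <A>-><E> <D> v w, <D> is followed by v w with FIRST {v}. Thus FOLLOW(<D>) = {v}.
FOLLOW(<E>): in <S>-><A> <A> <S> <E>, the suffix after <E> is empty, so FOLLOW(<E>) ⊇ FOLLOW(<S>) = {$, t, v}; in <A>-><E> <D> v w, <E> is followed by <D> v w with FIRST {t, u, v, w}; in <D>-><S> t <E>, the suffix after <E> is empty, so FOLLOW(<E>) ⊇ FOLLOW(<D>) = {v}; in <D>-><E> t r <E> (occurrence 1), <E> is followed by t r <E> with FIRST {t}; in <D>-><E> t r <E> (occurrence 2), the suffix after <E> is empty, so FOLLOW(<E>) ⊇ FOLLOW(<D>) = {v}. Thus FOLLOW(<E>) = {$, t, u, v, w}.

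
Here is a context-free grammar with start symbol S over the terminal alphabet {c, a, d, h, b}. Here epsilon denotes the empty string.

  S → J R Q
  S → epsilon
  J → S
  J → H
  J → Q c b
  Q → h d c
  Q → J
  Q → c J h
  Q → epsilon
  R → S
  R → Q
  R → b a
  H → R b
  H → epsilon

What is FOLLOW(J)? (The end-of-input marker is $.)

FIRST(S): from S→J R Q we get {epsilon, b, c, h}; from S→epsilon we get {epsilon}. So FIRST(S) = {epsilon, b, c, h}.
FIRST(J): from J→S we get {epsilon, b, c, h}; from J→H we get {epsilon, b, c, h}; from J→Q c b we get {b, c, h}. So FIRST(J) = {epsilon, b, c, h}.
FIRST(Q): from Q→h d c we get {h}; from Q→J we get {epsilon, b, c, h}; from Q→c J h we get {c}; from Q→epsilon we get {epsilon}. So FIRST(Q) = {epsilon, b, c, h}.
FIRST(R): from R→S we get {epsilon, b, c, h}; from R→Q we get {epsilon, b, c, h}; from R→b a we get {b}. So FIRST(R) = {epsilon, b, c, h}.
FIRST(H): from H→R b we get {b, c, h}; from H→epsilon we get {epsilon}. So FIRST(H) = {epsilon, b, c, h}.
FOLLOW(S) includes $ since S is the start symbol.
FOLLOW(S): in J→S, the suffix after S is empty, so FOLLOW(S) ⊇ FOLLOW(J) = {$, b, c, h}; in R→S, the suffix after S is empty, so FOLLOW(S) ⊇ FOLLOW(R) = {$, b, c, h}. Thus FOLLOW(S) = {$, b, c, h}.
FOLLOW(R): in S→J R Q, R is followed by Q with FIRST {epsilon, b, c, h}; in S→J R Q, the suffix after R is nullable, so FOLLOW(R) ⊇ FOLLOW(S) = {$, b, c, h}; in H→R b, R is followed by b with FIRST {b}. Thus FOLLOW(R) = {$, b, c, h}.
FOLLOW(Q): in S→J R Q, the suffix after Q is empty, so FOLLOW(Q) ⊇ FOLLOW(S) = {$, b, c, h}; in J→Q c b, Q is followed by c b with FIRST {c}; in R→Q, the suffix after Q is empty, so FOLLOW(Q) ⊇ FOLLOW(R) = {$, b, c, h}. Thus FOLLOW(Q) = {$, b, c, h}.
FOLLOW(J): in S→J R Q, J is followed by R Q with FIRST {epsilon, b, c, h}; in S→J R Q, the suffix after J is nullable, so FOLLOW(J) ⊇ FOLLOW(S) = {$, b, c, h}; in Q→J, the suffix after J is empty, so FOLLOW(J) ⊇ FOLLOW(Q) = {$, b, c, h}; in Q→c J h, J is followed by h with FIRST {h}. Thus FOLLOW(J) = {$, b, c, h}.
FOLLOW(H): in J→H, the suffix after H is empty, so FOLLOW(H) ⊇ FOLLOW(J) = {$, b, c, h}. Thus FOLLOW(H) = {$, b, c, h}.

{$, b, c, h}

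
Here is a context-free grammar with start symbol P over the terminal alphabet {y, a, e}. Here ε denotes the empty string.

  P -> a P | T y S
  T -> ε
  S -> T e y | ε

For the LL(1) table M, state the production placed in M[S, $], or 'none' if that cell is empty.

S -> ε

FIRST(T): from T->ε we get {ε}. So FIRST(T) = {ε}.
FIRST(P): from P->a P we get {a}; from P->T y S we get {y}. So FIRST(P) = {a, y}.
FIRST(S): from S->T e y we get {e}; from S->ε we get {ε}. So FIRST(S) = {ε, e}.
FOLLOW(P) includes $ since P is the start symbol.
FOLLOW(P): in P->a P, the suffix after P is empty (adds nothing new). Thus FOLLOW(P) = {$}.
FOLLOW(S): in P->T y S, the suffix after S is empty, so FOLLOW(S) ⊇ FOLLOW(P) = {$}. Thus FOLLOW(S) = {$}.
For S -> T e y: FIRST(T e y) = {e}, so it goes in M[S, t] for t ∈ {e}.
For S -> ε: FIRST(ε) = {ε}, so it goes in M[S, t] for t ∈ {}; since ε ∈ FIRST, also for every t ∈ FOLLOW(S) = {$}.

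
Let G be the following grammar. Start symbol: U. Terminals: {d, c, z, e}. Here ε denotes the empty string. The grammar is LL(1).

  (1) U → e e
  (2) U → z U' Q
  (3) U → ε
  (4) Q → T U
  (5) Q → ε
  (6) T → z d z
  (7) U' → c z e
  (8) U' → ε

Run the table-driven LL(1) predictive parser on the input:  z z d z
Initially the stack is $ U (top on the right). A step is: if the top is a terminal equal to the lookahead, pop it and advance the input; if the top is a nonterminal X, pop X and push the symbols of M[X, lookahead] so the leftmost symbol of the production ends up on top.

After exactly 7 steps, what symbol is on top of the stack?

step 1: stack=$ U  input=z z d z $  — expand U → z U' Q
step 2: stack=$ Q U' z  input=z z d z $  — match z
step 3: stack=$ Q U'  input=z d z $  — expand U' → ε
step 4: stack=$ Q  input=z d z $  — expand Q → T U
step 5: stack=$ U T  input=z d z $  — expand T → z d z
step 6: stack=$ U z d z  input=z d z $  — match z
step 7: stack=$ U z d  input=d z $  — match d
Stack after step 7: $ U z (top = z).

z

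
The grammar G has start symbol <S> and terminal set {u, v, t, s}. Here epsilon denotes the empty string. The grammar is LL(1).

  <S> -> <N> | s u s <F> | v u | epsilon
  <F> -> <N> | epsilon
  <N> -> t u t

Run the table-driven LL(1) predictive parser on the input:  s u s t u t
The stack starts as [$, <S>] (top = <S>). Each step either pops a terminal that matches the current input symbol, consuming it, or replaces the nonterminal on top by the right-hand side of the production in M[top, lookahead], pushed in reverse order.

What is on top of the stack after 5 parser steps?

<N>

step 1: stack=$ <S>  input=s u s t u t $  — expand <S> -> s u s <F>
step 2: stack=$ <F> s u s  input=s u s t u t $  — match s
step 3: stack=$ <F> s u  input=u s t u t $  — match u
step 4: stack=$ <F> s  input=s t u t $  — match s
step 5: stack=$ <F>  input=t u t $  — expand <F> -> <N>
Stack after step 5: $ <N> (top = <N>).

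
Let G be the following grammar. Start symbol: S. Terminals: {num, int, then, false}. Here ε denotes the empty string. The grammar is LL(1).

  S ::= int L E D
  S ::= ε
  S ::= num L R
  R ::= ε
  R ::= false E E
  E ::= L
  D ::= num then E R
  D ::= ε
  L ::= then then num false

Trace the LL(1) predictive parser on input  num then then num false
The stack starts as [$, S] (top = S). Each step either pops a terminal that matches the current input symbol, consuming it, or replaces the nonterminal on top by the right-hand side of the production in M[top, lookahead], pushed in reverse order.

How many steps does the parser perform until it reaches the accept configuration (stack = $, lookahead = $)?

     Stack                    Input                      Action
  1  $ S                      num then then num false $  expand S ::= num L R
  2  $ R L num                num then then num false $  match num
  3  $ R L                    then then num false $      expand L ::= then then num false
  4  $ R false num then then  then then num false $      match then
  5  $ R false num then       then num false $           match then
  6  $ R false num            num false $                match num
  7  $ R false                false $                    match false
  8  $ R                      $                          expand R ::= ε
Accept reached after 8 steps.

8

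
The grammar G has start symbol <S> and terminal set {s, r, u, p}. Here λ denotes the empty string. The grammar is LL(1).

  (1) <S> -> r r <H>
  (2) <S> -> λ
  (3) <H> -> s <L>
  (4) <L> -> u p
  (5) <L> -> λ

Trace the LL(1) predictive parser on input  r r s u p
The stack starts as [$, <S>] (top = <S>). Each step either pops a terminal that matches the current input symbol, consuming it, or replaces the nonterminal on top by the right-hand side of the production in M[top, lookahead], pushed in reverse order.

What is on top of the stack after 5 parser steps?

     Stack      Input        Action
  1  $ <S>      r r s u p $  expand <S> -> r r <H>
  2  $ <H> r r  r r s u p $  match r
  3  $ <H> r    r s u p $    match r
  4  $ <H>      s u p $      expand <H> -> s <L>
  5  $ <L> s    s u p $      match s
Stack after step 5: $ <L> (top = <L>).

<L>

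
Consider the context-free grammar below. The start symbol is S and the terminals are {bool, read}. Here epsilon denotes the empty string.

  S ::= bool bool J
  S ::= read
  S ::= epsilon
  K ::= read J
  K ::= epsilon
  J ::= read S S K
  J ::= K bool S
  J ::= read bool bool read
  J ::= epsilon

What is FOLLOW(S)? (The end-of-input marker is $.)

FIRST(S) = {epsilon, bool, read}
FIRST(K) = {epsilon, read}
FIRST(J) = {epsilon, bool, read}  (via K bool S)
FOLLOW(S) includes $ since S is the start symbol.
FOLLOW(S): in J::=read S S K (occurrence 1), S is followed by S K with FIRST {epsilon, bool, read}; in J::=read S S K (occurrence 1), the suffix after S is nullable, so FOLLOW(S) ⊇ FOLLOW(J) = {$, bool, read}; in J::=read S S K (occurrence 2), S is followed by K with FIRST {epsilon, read}; in J::=read S S K (occurrence 2), the suffix after S is nullable, so FOLLOW(S) ⊇ FOLLOW(J) = {$, bool, read}; in J::=K bool S, the suffix after S is empty, so FOLLOW(S) ⊇ FOLLOW(J) = {$, bool, read}. Thus FOLLOW(S) = {$, bool, read}.
FOLLOW(K): in J::=read S S K, the suffix after K is empty, so FOLLOW(K) ⊇ FOLLOW(J) = {$, bool, read}; in J::=K bool S, K is followed by bool S with FIRST {bool}. Thus FOLLOW(K) = {$, bool, read}.
FOLLOW(J): in S::=bool bool J, the suffix after J is empty, so FOLLOW(J) ⊇ FOLLOW(S) = {$, bool, read}; in K::=read J, the suffix after J is empty, so FOLLOW(J) ⊇ FOLLOW(K) = {$, bool, read}. Thus FOLLOW(J) = {$, bool, read}.

{$, bool, read}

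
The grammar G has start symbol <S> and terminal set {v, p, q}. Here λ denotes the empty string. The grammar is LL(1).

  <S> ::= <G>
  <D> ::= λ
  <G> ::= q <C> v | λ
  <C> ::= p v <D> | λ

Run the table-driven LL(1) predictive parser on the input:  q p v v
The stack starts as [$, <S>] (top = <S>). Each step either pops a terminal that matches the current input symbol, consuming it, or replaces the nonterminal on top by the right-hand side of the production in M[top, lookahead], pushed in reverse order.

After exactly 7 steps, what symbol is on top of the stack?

step 1: stack=$ <S>  input=q p v v $  — expand <S> ::= <G>
step 2: stack=$ <G>  input=q p v v $  — expand <G> ::= q <C> v
step 3: stack=$ v <C> q  input=q p v v $  — match q
step 4: stack=$ v <C>  input=p v v $  — expand <C> ::= p v <D>
step 5: stack=$ v <D> v p  input=p v v $  — match p
step 6: stack=$ v <D> v  input=v v $  — match v
step 7: stack=$ v <D>  input=v $  — expand <D> ::= λ
Stack after step 7: $ v (top = v).

v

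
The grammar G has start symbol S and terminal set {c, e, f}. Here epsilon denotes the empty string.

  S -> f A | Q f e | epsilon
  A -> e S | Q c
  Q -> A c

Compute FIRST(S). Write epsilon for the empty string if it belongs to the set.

{epsilon, e, f}

FIRST(S) = {epsilon, e, f}  (via Q f e)
FIRST(A) = {e}  (via Q c)
FIRST(Q) = {e}  (via A c)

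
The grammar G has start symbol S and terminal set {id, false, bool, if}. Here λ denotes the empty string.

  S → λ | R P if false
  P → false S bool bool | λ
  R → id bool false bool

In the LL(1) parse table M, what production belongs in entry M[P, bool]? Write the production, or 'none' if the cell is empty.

FIRST(P): from P→false S bool bool we get {false}; from P→λ we get {λ}. So FIRST(P) = {λ, false}.
FIRST(R): from R→id bool false bool we get {id}. So FIRST(R) = {id}.
FIRST(S): from S→λ we get {λ}; from S→R P if false we get {id}. So FIRST(S) = {λ, id}.
FOLLOW(S) includes $ since S is the start symbol.
FOLLOW(P): in S→R P if false, P is followed by if false with FIRST {if}. Thus FOLLOW(P) = {if}.
For P → false S bool bool: FIRST(false S bool bool) = {false}, so it goes in M[P, t] for t ∈ {false}.
For P → λ: FIRST(λ) = {λ}, so it goes in M[P, t] for t ∈ {}; since λ ∈ FIRST, also for every t ∈ FOLLOW(P) = {if}.
None of these place a production in M[P, bool].

none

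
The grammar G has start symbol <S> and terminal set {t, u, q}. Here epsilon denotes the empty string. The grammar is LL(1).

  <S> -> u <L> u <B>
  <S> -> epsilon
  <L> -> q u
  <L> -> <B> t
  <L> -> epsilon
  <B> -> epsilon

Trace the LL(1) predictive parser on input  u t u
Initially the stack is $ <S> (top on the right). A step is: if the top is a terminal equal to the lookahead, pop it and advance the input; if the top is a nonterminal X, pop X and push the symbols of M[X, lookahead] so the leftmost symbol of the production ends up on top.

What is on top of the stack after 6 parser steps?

<B>

step 1: stack=$ <S>  input=u t u $  — expand <S> -> u <L> u <B>
step 2: stack=$ <B> u <L> u  input=u t u $  — match u
step 3: stack=$ <B> u <L>  input=t u $  — expand <L> -> <B> t
step 4: stack=$ <B> u t <B>  input=t u $  — expand <B> -> epsilon
step 5: stack=$ <B> u t  input=t u $  — match t
step 6: stack=$ <B> u  input=u $  — match u
Stack after step 6: $ <B> (top = <B>).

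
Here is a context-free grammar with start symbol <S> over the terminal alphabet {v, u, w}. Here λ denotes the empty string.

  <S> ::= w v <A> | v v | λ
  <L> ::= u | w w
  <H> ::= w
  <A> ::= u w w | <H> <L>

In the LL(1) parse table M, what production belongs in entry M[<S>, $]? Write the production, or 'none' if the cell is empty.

FIRST(<S>) = {λ, v, w}
FIRST(<L>) = {u, w}
FIRST(<H>) = {w}
FIRST(<A>) = {u, w}  (via <H> <L>)
FOLLOW(<S>) includes $ since <S> is the start symbol.
FOLLOW(<S>): <S> appears on no right-hand side. Thus FOLLOW(<S>) = {$}.
For <S> ::= w v <A>: FIRST(w v <A>) = {w}, so it goes in M[<S>, t] for t ∈ {w}.
For <S> ::= v v: FIRST(v v) = {v}, so it goes in M[<S>, t] for t ∈ {v}.
For <S> ::= λ: FIRST(λ) = {λ}, so it goes in M[<S>, t] for t ∈ {}; since λ ∈ FIRST, also for every t ∈ FOLLOW(<S>) = {$}.

<S> ::= λ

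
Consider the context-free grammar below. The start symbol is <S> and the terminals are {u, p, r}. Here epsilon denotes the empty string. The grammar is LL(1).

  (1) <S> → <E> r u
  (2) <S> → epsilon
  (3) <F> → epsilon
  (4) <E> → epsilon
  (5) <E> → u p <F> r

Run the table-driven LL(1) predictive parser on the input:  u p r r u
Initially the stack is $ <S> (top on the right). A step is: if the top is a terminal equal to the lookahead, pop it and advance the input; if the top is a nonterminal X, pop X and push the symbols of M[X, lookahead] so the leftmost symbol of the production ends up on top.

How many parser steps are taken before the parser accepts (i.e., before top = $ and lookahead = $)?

     Stack            Input        Action
  1  $ <S>            u p r r u $  expand <S> → <E> r u
  2  $ u r <E>        u p r r u $  expand <E> → u p <F> r
  3  $ u r r <F> p u  u p r r u $  match u
  4  $ u r r <F> p    p r r u $    match p
  5  $ u r r <F>      r r u $      expand <F> → epsilon
  6  $ u r r          r r u $      match r
  7  $ u r            r u $        match r
  8  $ u              u $          match u
Accept reached after 8 steps.

8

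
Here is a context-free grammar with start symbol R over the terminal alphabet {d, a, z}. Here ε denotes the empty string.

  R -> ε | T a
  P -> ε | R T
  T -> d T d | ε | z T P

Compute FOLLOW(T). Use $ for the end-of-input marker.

{a, d, z}

FIRST(T): from T->d T d we get {d}; from T->ε we get {ε}; from T->z T P we get {z}. So FIRST(T) = {ε, d, z}.
FIRST(R): from R->ε we get {ε}; from R->T a we get {a, d, z}. So FIRST(R) = {ε, a, d, z}.
FIRST(P): from P->ε we get {ε}; from P->R T we get {ε, a, d, z}. So FIRST(P) = {ε, a, d, z}.
FOLLOW(R) includes $ since R is the start symbol.
FOLLOW(R): in P->R T, R is followed by T with FIRST {ε, d, z}; in P->R T, the suffix after R is nullable, so FOLLOW(R) ⊇ FOLLOW(P) = {a, d, z}. Thus FOLLOW(R) = {$, a, d, z}.
FOLLOW(P): in T->z T P, the suffix after P is empty, so FOLLOW(P) ⊇ FOLLOW(T) = {a, d, z}. Thus FOLLOW(P) = {a, d, z}.
FOLLOW(T): in R->T a, T is followed by a with FIRST {a}; in P->R T, the suffix after T is empty, so FOLLOW(T) ⊇ FOLLOW(P) = {a, d, z}; in T->d T d, T is followed by d with FIRST {d}; in T->z T P, T is followed by P with FIRST {ε, a, d, z}; in T->z T P, the suffix after T is nullable (adds nothing new). Thus FOLLOW(T) = {a, d, z}.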